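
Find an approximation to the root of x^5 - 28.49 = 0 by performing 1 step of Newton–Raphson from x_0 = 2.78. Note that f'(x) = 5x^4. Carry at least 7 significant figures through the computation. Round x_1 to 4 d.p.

Newton update: x ← x − f(x)/f'(x).
x_0 = 2.780000: f = 137.554303, f' = 298.640833 → x_1 = 2.780000 - (137.554303)/(298.640833) = 2.319399

2.3194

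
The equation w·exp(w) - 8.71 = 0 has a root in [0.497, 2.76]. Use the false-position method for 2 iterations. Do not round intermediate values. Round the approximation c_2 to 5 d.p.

f(0.497000) = -7.893040, f(2.760000) = 34.897567
step 1: c = 0.914427, f(c) = -6.428190 < 0 → new bracket [0.914427, 2.760000]
step 2: c = 1.201504, f(c) = -4.714859 < 0 → new bracket [1.201504, 2.760000]

1.20150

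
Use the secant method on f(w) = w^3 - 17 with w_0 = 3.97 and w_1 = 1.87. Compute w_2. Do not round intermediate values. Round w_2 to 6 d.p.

2.262059

f(w_0) = 45.570773, f(w_1) = -10.460797
w_2 = 1.870000 - (-10.460797)·(1.870000 - 3.970000)/(-10.460797 - (45.570773)) = 2.262059; f(w_2) = -5.425248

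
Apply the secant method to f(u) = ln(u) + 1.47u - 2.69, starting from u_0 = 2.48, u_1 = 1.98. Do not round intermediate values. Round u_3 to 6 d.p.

f(u_0) = 1.863859, f(u_1) = 0.903697
u_2 = 1.980000 - (0.903697)·(1.980000 - 2.480000)/(0.903697 - (1.863859)) = 1.509404; f(u_2) = -0.059462
u_3 = 1.509404 - (-0.059462)·(1.509404 - 1.980000)/(-0.059462 - (0.903697)) = 1.538457; f(u_3) = 0.002311

1.538457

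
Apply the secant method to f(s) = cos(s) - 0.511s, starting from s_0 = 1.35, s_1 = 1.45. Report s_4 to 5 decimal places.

f(s_0) = -0.470843, f(s_1) = -0.620447
s_2 = 1.450000 - (-0.620447)·(1.450000 - 1.350000)/(-0.620447 - (-0.470843)) = 1.035273; f(s_2) = -0.018734
s_3 = 1.035273 - (-0.018734)·(1.035273 - 1.450000)/(-0.018734 - (-0.620447)) = 1.022361; f(s_3) = -0.001074
s_4 = 1.022361 - (-0.001074)·(1.022361 - 1.035273)/(-0.001074 - (-0.018734)) = 1.021576; f(s_4) = -0.000003

1.02158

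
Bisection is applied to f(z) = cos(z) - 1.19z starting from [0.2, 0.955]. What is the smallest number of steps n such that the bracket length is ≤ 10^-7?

23

Initial width b − a = 0.955 − 0.2 = 0.755000.
After n steps the width is (b−a)/2^n; need (b−a)/2^n ≤ 10^-7.
So n ≥ log₂(0.755000/10^-7) = log₂(7550000.0000) ≈ 22.8480.
Hence n = 23.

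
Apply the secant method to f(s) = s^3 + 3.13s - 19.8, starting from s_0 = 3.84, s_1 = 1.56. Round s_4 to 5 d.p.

f(s_0) = 48.842304, f(s_1) = -11.120784
s_2 = 1.560000 - (-11.120784)·(1.560000 - 3.840000)/(-11.120784 - (48.842304)) = 1.982850; f(s_2) = -5.797721
s_3 = 1.982850 - (-5.797721)·(1.982850 - 1.560000)/(-5.797721 - (-11.120784)) = 2.443405; f(s_3) = 2.435551
s_4 = 2.443405 - (2.435551)·(2.443405 - 1.982850)/(2.435551 - (-5.797721)) = 2.307165; f(s_4) = -0.297515

2.30716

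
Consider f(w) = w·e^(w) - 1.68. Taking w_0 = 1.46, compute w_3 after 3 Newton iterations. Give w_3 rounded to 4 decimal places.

0.7758

f'(w) = (w + 1)·e^(w)
w_0 = 1.460000: f = 4.606701, f' = 10.592660 → w_1 = 1.460000 - (4.606701)/(10.592660) = 1.025104
w_1 = 1.025104: f = 1.177362, f' = 5.644749 → w_2 = 1.025104 - (1.177362)/(5.644749) = 0.816528
w_2 = 0.816528: f = 0.167501, f' = 4.110131 → w_3 = 0.816528 - (0.167501)/(4.110131) = 0.775775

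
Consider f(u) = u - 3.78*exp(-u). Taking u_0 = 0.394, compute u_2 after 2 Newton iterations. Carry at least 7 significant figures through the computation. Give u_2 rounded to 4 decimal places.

f'(u) = 1 + 3.78*exp(-u)
u_0 = 0.394000: f = -2.155058, f' = 3.549058 → u_1 = 0.394000 - (-2.155058)/(3.549058) = 1.001220
u_1 = 1.001220: f = -0.387669, f' = 2.388889 → u_2 = 1.001220 - (-0.387669)/(2.388889) = 1.163500

1.1635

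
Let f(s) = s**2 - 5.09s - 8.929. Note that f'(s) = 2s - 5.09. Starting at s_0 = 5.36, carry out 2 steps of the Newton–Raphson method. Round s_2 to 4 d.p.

6.4758

s_0 = 5.360000: f = -7.481800, f' = 5.630000 → s_1 = 5.360000 - (-7.481800)/(5.630000) = 6.688917
s_1 = 6.688917: f = 1.766019, f' = 8.287833 → s_2 = 6.688917 - (1.766019)/(8.287833) = 6.475831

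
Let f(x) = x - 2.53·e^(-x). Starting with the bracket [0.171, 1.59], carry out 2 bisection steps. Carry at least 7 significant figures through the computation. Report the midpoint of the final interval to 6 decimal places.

1.057875

f(0.171000) = -1.961339, f(1.590000) = 1.074068 (opposite signs)
step 1: m = 0.880500, f(m) = -0.168376 < 0 → root in [0.880500, 1.590000]
step 2: m = 1.235250, f(m) = 0.499622 > 0 → root in [0.880500, 1.235250]
Midpoint of [0.880500, 1.235250] = 1.057875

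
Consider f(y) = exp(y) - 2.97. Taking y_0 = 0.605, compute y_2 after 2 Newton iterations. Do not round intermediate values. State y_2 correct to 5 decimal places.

f'(y) = exp(y)
y_0 = 0.605000: f = -1.138748, f' = 1.831252 → y_1 = 0.605000 - (-1.138748)/(1.831252) = 1.226841
y_1 = 1.226841: f = 0.440439, f' = 3.410439 → y_2 = 1.226841 - (0.440439)/(3.410439) = 1.097697

1.09770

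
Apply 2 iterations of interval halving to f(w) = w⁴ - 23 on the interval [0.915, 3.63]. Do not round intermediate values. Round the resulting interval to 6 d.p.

f(0.915000) = -22.299054, f(3.630000) = 150.630694 (opposite signs)
step 1: m = 2.272500, f(m) = 3.669543 > 0 → root in [0.915000, 2.272500]
step 2: m = 1.593750, f(m) = -16.548202 < 0 → root in [1.593750, 2.272500]

[1.593750, 2.272500]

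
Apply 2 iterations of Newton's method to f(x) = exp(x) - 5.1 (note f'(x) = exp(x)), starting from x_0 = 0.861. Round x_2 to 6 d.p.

1.695566

x_0 = 0.861000: f = -2.734475, f' = 2.365525 → x_1 = 0.861000 - (-2.734475)/(2.365525) = 2.016970
x_1 = 2.016970: f = 2.415515, f' = 7.515515 → x_2 = 2.016970 - (2.415515)/(7.515515) = 1.695566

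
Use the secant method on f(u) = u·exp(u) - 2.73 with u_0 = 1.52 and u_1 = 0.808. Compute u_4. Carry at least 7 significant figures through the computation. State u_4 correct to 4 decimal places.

1.0016

Secant update: u_(k+1) = u_k − f(u_k)·(u_k − u_(k-1))/(f(u_k) − f(u_(k-1))).
f(u_0) = 4.219782, f(u_1) = -0.917319
u_2 = 0.808000 - (-0.917319)·(0.808000 - 1.520000)/(-0.917319 - (4.219782)) = 0.935140; f(u_2) = -0.347665
u_3 = 0.935140 - (-0.347665)·(0.935140 - 0.808000)/(-0.347665 - (-0.917319)) = 1.012735; f(u_3) = 0.058180
u_4 = 1.012735 - (0.058180)·(1.012735 - 0.935140)/(0.058180 - (-0.347665)) = 1.001611; f(u_4) = -0.002949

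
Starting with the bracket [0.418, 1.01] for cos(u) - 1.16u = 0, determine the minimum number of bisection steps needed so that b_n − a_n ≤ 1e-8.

Initial width b − a = 1.01 − 0.418 = 0.592000.
After n steps the width is (b−a)/2^n; need (b−a)/2^n ≤ 1e-8.
So n ≥ log₂(0.592000/1e-8) = log₂(59200000.0000) ≈ 25.8191.
Hence n = 26.

26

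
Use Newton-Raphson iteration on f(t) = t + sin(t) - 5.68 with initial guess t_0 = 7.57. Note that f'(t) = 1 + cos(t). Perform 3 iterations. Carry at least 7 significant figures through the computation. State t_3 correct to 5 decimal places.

t_0 = 7.570000: f = 2.849947, f' = 1.280180 → t_1 = 7.570000 - (2.849947)/(1.280180) = 5.343792
t_1 = 5.343792: f = -1.143409, f' = 1.590278 → t_2 = 5.343792 - (-1.143409)/(1.590278) = 6.062791
t_2 = 6.062791: f = 0.164177, f' = 1.975811 → t_3 = 6.062791 - (0.164177)/(1.975811) = 5.979698

5.97970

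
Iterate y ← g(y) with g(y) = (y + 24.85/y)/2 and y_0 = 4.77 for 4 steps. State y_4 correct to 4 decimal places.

y_1 = g(4.770000) = 4.989822
y_2 = g(4.989822) = 4.984980
y_3 = g(4.984980) = 4.984977
y_4 = g(4.984977) = 4.984977

4.9850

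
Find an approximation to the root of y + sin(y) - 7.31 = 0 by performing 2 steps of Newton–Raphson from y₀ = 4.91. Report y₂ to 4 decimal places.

Newton update: y ← y − f(y)/f'(y).
f'(y) = 1 + cos(y)
y_0 = 4.910000: f = -3.380538, f' = 1.196327 → y_1 = 4.910000 - (-3.380538)/(1.196327) = 7.735764
y_1 = 7.735764: f = 1.418784, f' = 1.117943 → y_2 = 7.735764 - (1.418784)/(1.117943) = 6.466661

6.4667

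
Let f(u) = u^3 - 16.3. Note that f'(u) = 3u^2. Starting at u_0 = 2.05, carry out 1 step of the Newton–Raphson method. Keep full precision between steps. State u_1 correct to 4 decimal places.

Newton update: u ← u − f(u)/f'(u).
u_0 = 2.050000: f = -7.684875, f' = 12.607500 → u_1 = 2.050000 - (-7.684875)/(12.607500) = 2.659548

2.6595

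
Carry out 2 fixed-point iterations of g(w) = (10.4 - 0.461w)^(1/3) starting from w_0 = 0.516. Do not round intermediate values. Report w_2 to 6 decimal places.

2.110564

w_1 = g(0.516000) = 2.166015
w_2 = g(2.166015) = 2.110564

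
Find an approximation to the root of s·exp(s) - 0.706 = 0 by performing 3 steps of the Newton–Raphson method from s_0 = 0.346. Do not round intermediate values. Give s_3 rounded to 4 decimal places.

f'(s) = (s + 1)·exp(s)
s_0 = 0.346000: f = -0.216963, f' = 1.902440 → s_1 = 0.346000 - (-0.216963)/(1.902440) = 0.460044
s_1 = 0.460044: f = 0.022777, f' = 2.312921 → s_2 = 0.460044 - (0.022777)/(2.312921) = 0.450197
s_2 = 0.450197: f = 0.000188, f' = 2.274809 → s_3 = 0.450197 - (0.000188)/(2.274809) = 0.450114

0.4501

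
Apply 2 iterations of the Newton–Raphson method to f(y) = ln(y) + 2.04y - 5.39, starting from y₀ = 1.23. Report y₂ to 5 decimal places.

Newton update: y ← y − f(y)/f'(y).
f'(y) = 1/y + 2.04
y_0 = 1.230000: f = -2.673786, f' = 2.853008 → y_1 = 1.230000 - (-2.673786)/(2.853008) = 2.167181
y_1 = 2.167181: f = -0.195523, f' = 2.501429 → y_2 = 2.167181 - (-0.195523)/(2.501429) = 2.245346

2.24535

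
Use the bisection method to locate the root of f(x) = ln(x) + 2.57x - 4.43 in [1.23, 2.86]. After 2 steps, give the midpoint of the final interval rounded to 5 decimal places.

f(1.230000) = -1.061886, f(2.860000) = 3.971022 (opposite signs)
step 1: m = 2.045000, f(m) = 1.541048 > 0 → root in [1.230000, 2.045000]
step 2: m = 1.637500, f(m) = 0.271546 > 0 → root in [1.230000, 1.637500]
Midpoint of [1.230000, 1.637500] = 1.433750

1.43375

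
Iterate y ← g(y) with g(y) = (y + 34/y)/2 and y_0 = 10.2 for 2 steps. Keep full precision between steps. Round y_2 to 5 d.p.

y_1 = g(10.200000) = 6.766667
y_2 = g(6.766667) = 5.895649

5.89565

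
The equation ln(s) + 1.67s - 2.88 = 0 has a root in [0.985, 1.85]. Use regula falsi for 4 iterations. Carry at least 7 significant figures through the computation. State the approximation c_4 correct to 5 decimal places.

f(0.985000) = -1.250164, f(1.850000) = 0.824686
step 1: c = 1.506190, f(c) = 0.044922 > 0 → new bracket [0.985000, 1.506190]
step 2: c = 1.488112, f(c) = 0.002656 > 0 → new bracket [0.985000, 1.488112]
step 3: c = 1.487046, f(c) = 0.000158 > 0 → new bracket [0.985000, 1.487046]
step 4: c = 1.486982, f(c) = 0.000009 > 0 → new bracket [0.985000, 1.486982]

1.48698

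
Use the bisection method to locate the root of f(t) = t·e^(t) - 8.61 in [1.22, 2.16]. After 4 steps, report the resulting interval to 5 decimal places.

f(1.220000) = -4.477631, f(2.160000) = 10.119657 (opposite signs)
step 1: m = 1.690000, f(m) = 0.548922 > 0 → root in [1.220000, 1.690000]
step 2: m = 1.455000, f(m) = -2.376077 < 0 → root in [1.455000, 1.690000]
step 3: m = 1.572500, f(m) = -1.032626 < 0 → root in [1.572500, 1.690000]
step 4: m = 1.631250, f(m) = -0.273891 < 0 → root in [1.631250, 1.690000]

[1.63125, 1.69000]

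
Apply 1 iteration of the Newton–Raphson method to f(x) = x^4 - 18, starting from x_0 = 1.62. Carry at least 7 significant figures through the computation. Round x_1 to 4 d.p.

Newton update: x ← x − f(x)/f'(x).
f'(x) = 4x^3
x_0 = 1.620000: f = -11.112525, f' = 17.006112 → x_1 = 1.620000 - (-11.112525)/(17.006112) = 2.273443

2.2734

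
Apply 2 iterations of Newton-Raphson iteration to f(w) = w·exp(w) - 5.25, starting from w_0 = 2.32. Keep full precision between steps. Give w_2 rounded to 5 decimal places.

1.45670

Newton update: w ← w − f(w)/f'(w).
f'(w) = (w + 1)·exp(w)
w_0 = 2.320000: f = 18.357564, f' = 33.783239 → w_1 = 2.320000 - (18.357564)/(33.783239) = 1.776607
w_1 = 1.776607: f = 5.249345, f' = 16.409117 → w_2 = 1.776607 - (5.249345)/(16.409117) = 1.456703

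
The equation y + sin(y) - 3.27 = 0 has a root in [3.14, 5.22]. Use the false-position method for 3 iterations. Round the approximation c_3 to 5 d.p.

f(3.140000) = -0.128407, f(5.220000) = 1.076092
step 1: c = 3.361741, f(c) = -0.126633 < 0 → new bracket [3.361741, 5.220000]
step 2: c = 3.557395, f(c) = -0.116529 < 0 → new bracket [3.557395, 5.220000]
step 3: c = 3.719845, f(c) = -0.096716 < 0 → new bracket [3.719845, 5.220000]

3.71985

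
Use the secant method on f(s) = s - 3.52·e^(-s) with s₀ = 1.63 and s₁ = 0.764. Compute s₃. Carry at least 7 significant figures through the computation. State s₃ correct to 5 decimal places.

Secant update: s_(k+1) = s_k − f(s_k)·(s_k − s_(k-1))/(f(s_k) − f(s_(k-1))).
f(s_0) = 0.940328, f(s_1) = -0.875614
s_2 = 0.764000 - (-0.875614)·(0.764000 - 1.630000)/(-0.875614 - (0.940328)) = 1.181569; f(s_2) = 0.101644
s_3 = 1.181569 - (0.101644)·(1.181569 - 0.764000)/(0.101644 - (-0.875614)) = 1.138138; f(s_3) = 0.010277

1.13814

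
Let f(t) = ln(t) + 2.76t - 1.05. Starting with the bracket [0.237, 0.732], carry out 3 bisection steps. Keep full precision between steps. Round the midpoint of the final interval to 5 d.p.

f(0.237000) = -1.835575, f(0.732000) = 0.658345 (opposite signs)
step 1: m = 0.484500, f(m) = -0.437418 < 0 → root in [0.484500, 0.732000]
step 2: m = 0.608250, f(m) = 0.131601 > 0 → root in [0.484500, 0.608250]
step 3: m = 0.546375, f(m) = -0.146455 < 0 → root in [0.546375, 0.608250]
Midpoint of [0.546375, 0.608250] = 0.577312

0.57731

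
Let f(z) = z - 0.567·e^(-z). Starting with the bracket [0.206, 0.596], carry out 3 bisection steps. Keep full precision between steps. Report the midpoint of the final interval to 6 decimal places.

0.376625

f(0.206000) = -0.255443, f(0.596000) = 0.283577 (opposite signs)
step 1: m = 0.401000, f(m) = 0.021308 > 0 → root in [0.206000, 0.401000]
step 2: m = 0.303500, f(m) = -0.115076 < 0 → root in [0.303500, 0.401000]
step 3: m = 0.352250, f(m) = -0.046410 < 0 → root in [0.352250, 0.401000]
Midpoint of [0.352250, 0.401000] = 0.376625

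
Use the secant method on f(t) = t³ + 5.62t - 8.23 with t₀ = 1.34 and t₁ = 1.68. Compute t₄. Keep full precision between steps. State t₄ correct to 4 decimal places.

f(t_0) = 1.706904, f(t_1) = 5.953232
t_2 = 1.680000 - (5.953232)·(1.680000 - 1.340000)/(5.953232 - (1.706904)) = 1.203330; f(t_2) = 0.275136
t_3 = 1.203330 - (0.275136)·(1.203330 - 1.680000)/(0.275136 - (5.953232)) = 1.180232; f(t_3) = 0.046907
t_4 = 1.180232 - (0.046907)·(1.180232 - 1.203330)/(0.046907 - (0.275136)) = 1.175485; f(t_4) = 0.000470

1.1755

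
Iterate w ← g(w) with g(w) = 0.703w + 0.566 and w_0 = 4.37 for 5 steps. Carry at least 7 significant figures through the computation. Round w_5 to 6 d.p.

2.328846

w_1 = g(4.370000) = 3.638110
w_2 = g(3.638110) = 3.123591
w_3 = g(3.123591) = 2.761885
w_4 = g(2.761885) = 2.507605
w_5 = g(2.507605) = 2.328846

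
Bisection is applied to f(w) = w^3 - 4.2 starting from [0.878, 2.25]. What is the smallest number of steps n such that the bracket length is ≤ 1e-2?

Initial width b − a = 2.25 − 0.878 = 1.372000.
After n steps the width is (b−a)/2^n; need (b−a)/2^n ≤ 1e-2.
So n ≥ log₂(1.372000/1e-2) = log₂(137.2000) ≈ 7.1001.
Hence n = 8.

8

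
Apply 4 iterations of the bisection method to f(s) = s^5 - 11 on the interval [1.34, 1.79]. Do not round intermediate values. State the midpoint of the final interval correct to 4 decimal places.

1.6072

f(1.340000) = -6.679600, f(1.790000) = 7.376600 (opposite signs)
step 1: m = 1.565000, f(m) = -1.612030 < 0 → root in [1.565000, 1.790000]
step 2: m = 1.677500, f(m) = 2.283504 > 0 → root in [1.565000, 1.677500]
step 3: m = 1.621250, f(m) = 0.200823 > 0 → root in [1.565000, 1.621250]
step 4: m = 1.593125, f(m) = -0.737592 < 0 → root in [1.593125, 1.621250]
Midpoint of [1.593125, 1.621250] = 1.607187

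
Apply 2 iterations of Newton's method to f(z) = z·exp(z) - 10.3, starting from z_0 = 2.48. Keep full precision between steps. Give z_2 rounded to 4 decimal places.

f'(z) = (z + 1)·exp(z)
z_0 = 2.480000: f = 19.314336, f' = 41.555600 → z_1 = 2.480000 - (19.314336)/(41.555600) = 2.015217
z_1 = 2.015217: f = 4.818874, f' = 22.621230 → z_2 = 2.015217 - (4.818874)/(22.621230) = 1.802193

1.8022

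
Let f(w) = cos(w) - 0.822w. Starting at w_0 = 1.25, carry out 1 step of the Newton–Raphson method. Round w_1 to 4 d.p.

0.8479

f'(w) = -sin(w) - 0.822
w_0 = 1.250000: f = -0.712178, f' = -1.770985 → w_1 = 1.250000 - (-0.712178)/(-1.770985) = 0.847863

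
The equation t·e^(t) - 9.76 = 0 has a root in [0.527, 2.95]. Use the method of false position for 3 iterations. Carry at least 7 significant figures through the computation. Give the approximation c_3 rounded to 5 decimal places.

f(0.527000) = -8.867345, f(2.950000) = 46.602563
step 1: c = 0.914338, f(c) = -7.478617 < 0 → new bracket [0.914338, 2.950000]
step 2: c = 1.195839, f(c) = -5.806160 < 0 → new bracket [1.195839, 2.950000]
step 3: c = 1.390176, f(c) = -4.177671 < 0 → new bracket [1.390176, 2.950000]

1.39018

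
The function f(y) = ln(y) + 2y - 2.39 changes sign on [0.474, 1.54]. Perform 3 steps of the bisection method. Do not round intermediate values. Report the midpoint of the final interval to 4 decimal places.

1.0736

f(0.474000) = -2.188548, f(1.540000) = 1.121782 (opposite signs)
step 1: m = 1.007000, f(m) = -0.369024 < 0 → root in [1.007000, 1.540000]
step 2: m = 1.273500, f(m) = 0.398769 > 0 → root in [1.007000, 1.273500]
step 3: m = 1.140250, f(m) = 0.021748 > 0 → root in [1.007000, 1.140250]
Midpoint of [1.007000, 1.140250] = 1.073625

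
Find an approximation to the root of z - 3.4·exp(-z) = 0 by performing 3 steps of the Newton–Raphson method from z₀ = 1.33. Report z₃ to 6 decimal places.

1.114958

Newton update: z ← z − f(z)/f'(z).
f'(z) = 1 + 3.4·exp(-z)
z_0 = 1.330000: f = 0.430777, f' = 1.899223 → z_1 = 1.330000 - (0.430777)/(1.899223) = 1.103182
z_1 = 1.103182: f = -0.024983, f' = 2.128166 → z_2 = 1.103182 - (-0.024983)/(2.128166) = 1.114922
z_2 = 1.114922: f = -0.000077, f' = 2.114999 → z_3 = 1.114922 - (-0.000077)/(2.114999) = 1.114958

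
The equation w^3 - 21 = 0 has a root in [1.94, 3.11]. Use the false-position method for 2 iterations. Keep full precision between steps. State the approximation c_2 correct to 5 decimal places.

False-position update: c = (a·f(b) − b·f(a))/(f(b) − f(a)); replace the endpoint whose sign matches f(c).
f(1.940000) = -13.698616, f(3.110000) = 9.080231
step 1: c = 2.643608, f(c) = -2.524712 < 0 → new bracket [2.643608, 3.110000]
step 2: c = 2.745074, f(c) = -0.314685 < 0 → new bracket [2.745074, 3.110000]

2.74507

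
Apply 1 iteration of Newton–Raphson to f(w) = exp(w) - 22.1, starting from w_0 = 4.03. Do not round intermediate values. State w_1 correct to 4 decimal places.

3.4228

f'(w) = exp(w)
w_0 = 4.030000: f = 34.160911, f' = 56.260911 → w_1 = 4.030000 - (34.160911)/(56.260911) = 3.422813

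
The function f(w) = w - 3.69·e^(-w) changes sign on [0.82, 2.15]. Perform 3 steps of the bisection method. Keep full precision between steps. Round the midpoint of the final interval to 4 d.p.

f(0.820000) = -0.805193, f(2.150000) = 1.720173 (opposite signs)
step 1: m = 1.485000, f(m) = 0.649206 > 0 → root in [0.820000, 1.485000]
step 2: m = 1.152500, f(m) = -0.012972 < 0 → root in [1.152500, 1.485000]
step 3: m = 1.318750, f(m) = 0.331788 > 0 → root in [1.152500, 1.318750]
Midpoint of [1.152500, 1.318750] = 1.235625

1.2356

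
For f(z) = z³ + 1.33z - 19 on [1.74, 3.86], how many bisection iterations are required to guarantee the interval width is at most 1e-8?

Initial width b − a = 3.86 − 1.74 = 2.120000.
After n steps the width is (b−a)/2^n; need (b−a)/2^n ≤ 1e-8.
So n ≥ log₂(2.120000/1e-8) = log₂(212000000.0000) ≈ 27.6595.
Hence n = 28.

28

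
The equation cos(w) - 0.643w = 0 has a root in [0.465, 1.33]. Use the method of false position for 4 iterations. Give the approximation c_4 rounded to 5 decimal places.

f(0.465000) = 0.594827, f(1.330000) = -0.616714
step 1: c = 0.889687, f(c) = 0.057587 > 0 → new bracket [0.889687, 1.330000]
step 2: c = 0.927290, f(c) = 0.003756 > 0 → new bracket [0.927290, 1.330000]
step 3: c = 0.929728, f(c) = 0.000236 > 0 → new bracket [0.929728, 1.330000]
step 4: c = 0.929882, f(c) = 0.000015 > 0 → new bracket [0.929882, 1.330000]

0.92988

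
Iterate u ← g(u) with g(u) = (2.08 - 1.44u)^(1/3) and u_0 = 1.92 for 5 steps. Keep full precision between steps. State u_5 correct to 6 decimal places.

0.427866

u_1 = g(1.920000) = -0.881430
u_2 = g(-0.881430) = 1.496177
u_3 = g(1.496177) = -0.420767
u_4 = g(-0.420767) = 1.390049
u_5 = g(1.390049) = 0.427866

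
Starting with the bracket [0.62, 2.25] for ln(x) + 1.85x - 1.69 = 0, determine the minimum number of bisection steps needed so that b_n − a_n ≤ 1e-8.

28

Initial width b − a = 2.25 − 0.62 = 1.630000.
After n steps the width is (b−a)/2^n; need (b−a)/2^n ≤ 1e-8.
So n ≥ log₂(1.630000/1e-8) = log₂(163000000.0000) ≈ 27.2803.
Hence n = 28.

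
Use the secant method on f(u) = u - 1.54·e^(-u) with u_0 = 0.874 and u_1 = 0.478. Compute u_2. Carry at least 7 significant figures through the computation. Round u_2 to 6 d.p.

0.744619

f(u_0) = 0.231390, f(u_1) = -0.476834
u_2 = 0.478000 - (-0.476834)·(0.478000 - 0.874000)/(-0.476834 - (0.231390)) = 0.744619; f(u_2) = 0.013250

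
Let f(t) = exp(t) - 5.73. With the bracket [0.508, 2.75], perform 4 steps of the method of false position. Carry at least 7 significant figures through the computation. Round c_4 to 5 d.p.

f(0.508000) = -4.068036, f(2.750000) = 9.912632
step 1: c = 1.160368, f(c) = -2.538893 < 0 → new bracket [1.160368, 2.750000]
step 2: c = 1.484497, f(c) = -1.317254 < 0 → new bracket [1.484497, 2.750000]
step 3: c = 1.632939, f(c) = -0.611101 < 0 → new bracket [1.632939, 2.750000]
step 4: c = 1.697806, f(c) = -0.268050 < 0 → new bracket [1.697806, 2.750000]

1.69781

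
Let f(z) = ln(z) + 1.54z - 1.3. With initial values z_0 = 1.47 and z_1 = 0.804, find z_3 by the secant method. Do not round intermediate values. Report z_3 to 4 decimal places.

0.9076

f(z_0) = 1.349062, f(z_1) = -0.279996
z_2 = 0.804000 - (-0.279996)·(0.804000 - 1.470000)/(-0.279996 - (1.349062)) = 0.918469; f(z_2) = 0.029396
z_3 = 0.918469 - (0.029396)·(0.918469 - 0.804000)/(0.029396 - (-0.279996)) = 0.907593; f(z_3) = 0.000735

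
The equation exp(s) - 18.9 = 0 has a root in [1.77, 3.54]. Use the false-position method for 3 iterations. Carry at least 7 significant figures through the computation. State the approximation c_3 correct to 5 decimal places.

False-position update: c = (a·f(b) − b·f(a))/(f(b) − f(a)); replace the endpoint whose sign matches f(c).
f(1.770000) = -13.029147, f(3.540000) = 15.566919
step 1: c = 2.576460, f(c) = -5.749494 < 0 → new bracket [2.576460, 3.540000]
step 2: c = 2.836348, f(c) = -1.846634 < 0 → new bracket [2.836348, 3.540000]
step 3: c = 2.910967, f(c) = -0.525442 < 0 → new bracket [2.910967, 3.540000]

2.91097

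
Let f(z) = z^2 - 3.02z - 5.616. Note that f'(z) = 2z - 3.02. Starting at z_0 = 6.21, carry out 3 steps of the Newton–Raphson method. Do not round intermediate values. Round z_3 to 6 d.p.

4.320090

Newton update: z ← z − f(z)/f'(z).
z_0 = 6.210000: f = 14.193900, f' = 9.400000 → z_1 = 6.210000 - (14.193900)/(9.400000) = 4.700011
z_1 = 4.700011: f = 2.280068, f' = 6.380021 → z_2 = 4.700011 - (2.280068)/(6.380021) = 4.342634
z_2 = 4.342634: f = 0.127718, f' = 5.665269 → z_3 = 4.342634 - (0.127718)/(5.665269) = 4.320090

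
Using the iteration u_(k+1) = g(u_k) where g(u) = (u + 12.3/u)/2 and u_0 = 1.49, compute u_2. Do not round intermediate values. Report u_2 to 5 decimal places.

u_1 = g(1.490000) = 4.872517
u_2 = g(4.872517) = 3.698440

3.69844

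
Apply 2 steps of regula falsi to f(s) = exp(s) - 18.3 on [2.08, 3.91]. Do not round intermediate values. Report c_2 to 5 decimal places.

2.74222

False-position update: c = (a·f(b) − b·f(a))/(f(b) − f(a)); replace the endpoint whose sign matches f(c).
f(2.080000) = -10.295531, f(3.910000) = 31.598952
step 1: c = 2.529721, f(c) = -5.749998 < 0 → new bracket [2.529721, 3.910000]
step 2: c = 2.742220, f(c) = -2.778603 < 0 → new bracket [2.742220, 3.910000]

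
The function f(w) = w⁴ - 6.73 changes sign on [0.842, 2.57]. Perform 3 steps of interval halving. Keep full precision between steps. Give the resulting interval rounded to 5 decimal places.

[1.49000, 1.70600]

f(0.842000) = -6.227370, f(2.570000) = 36.894704 (opposite signs)
step 1: m = 1.706000, f(m) = 1.740638 > 0 → root in [0.842000, 1.706000]
step 2: m = 1.274000, f(m) = -4.095624 < 0 → root in [1.274000, 1.706000]
step 3: m = 1.490000, f(m) = -1.801156 < 0 → root in [1.490000, 1.706000]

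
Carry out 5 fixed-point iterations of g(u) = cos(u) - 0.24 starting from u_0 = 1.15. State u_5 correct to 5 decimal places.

0.56198

u_1 = g(1.150000) = 0.168487
u_2 = g(0.168487) = 0.745840
u_3 = g(0.745840) = 0.494518
u_4 = g(0.494518) = 0.640197
u_5 = g(0.640197) = 0.561978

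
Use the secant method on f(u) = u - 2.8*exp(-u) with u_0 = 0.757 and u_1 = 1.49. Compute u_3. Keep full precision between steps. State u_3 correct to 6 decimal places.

f(u_0) = -0.556400, f(u_1) = 0.858957
u_2 = 1.490000 - (0.858957)·(1.490000 - 0.757000)/(0.858957 - (-0.556400)) = 1.045154; f(u_2) = 0.060569
u_3 = 1.045154 - (0.060569)·(1.045154 - 1.490000)/(0.060569 - (0.858957)) = 1.011406; f(u_3) = -0.006974

1.011406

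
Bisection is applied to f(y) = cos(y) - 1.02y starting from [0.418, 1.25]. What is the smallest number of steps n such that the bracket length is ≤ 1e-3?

Initial width b − a = 1.25 − 0.418 = 0.832000.
After n steps the width is (b−a)/2^n; need (b−a)/2^n ≤ 1e-3.
So n ≥ log₂(0.832000/1e-3) = log₂(832.0000) ≈ 9.7004.
Hence n = 10.

10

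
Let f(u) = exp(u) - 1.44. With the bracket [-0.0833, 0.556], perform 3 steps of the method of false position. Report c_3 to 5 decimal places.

f(-0.083300) = -0.519925, f(0.556000) = 0.303684
step 1: c = 0.320275, f(c) = -0.062493 < 0 → new bracket [0.320275, 0.556000]
step 2: c = 0.360505, f(c) = -0.005947 < 0 → new bracket [0.360505, 0.556000]
step 3: c = 0.364260, f(c) = -0.000552 < 0 → new bracket [0.364260, 0.556000]

0.36426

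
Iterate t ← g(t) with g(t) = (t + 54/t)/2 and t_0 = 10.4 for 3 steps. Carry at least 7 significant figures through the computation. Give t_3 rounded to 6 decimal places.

7.348480

t_1 = g(10.400000) = 7.796154
t_2 = g(7.796154) = 7.361323
t_3 = g(7.361323) = 7.348480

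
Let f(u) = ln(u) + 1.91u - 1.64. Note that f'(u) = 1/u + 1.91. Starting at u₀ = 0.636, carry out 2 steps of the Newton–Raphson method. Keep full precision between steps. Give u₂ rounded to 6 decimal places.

u_0 = 0.636000: f = -0.877797, f' = 3.482327 → u_1 = 0.636000 - (-0.877797)/(3.482327) = 0.888072
u_1 = 0.888072: f = -0.062485, f' = 3.036035 → u_2 = 0.888072 - (-0.062485)/(3.036035) = 0.908653

0.908653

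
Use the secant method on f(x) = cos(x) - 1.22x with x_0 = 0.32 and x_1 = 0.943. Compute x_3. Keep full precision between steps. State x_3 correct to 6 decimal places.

0.650500

Secant update: x_(k+1) = x_k − f(x_k)·(x_k − x_(k-1))/(f(x_k) − f(x_(k-1))).
f(x_0) = 0.558835, f(x_1) = -0.563097
x_2 = 0.943000 - (-0.563097)·(0.943000 - 0.320000)/(-0.563097 - (0.558835)) = 0.630317; f(x_2) = 0.038855
x_3 = 0.630317 - (0.038855)·(0.630317 - 0.943000)/(0.038855 - (-0.563097)) = 0.650500; f(x_3) = 0.002172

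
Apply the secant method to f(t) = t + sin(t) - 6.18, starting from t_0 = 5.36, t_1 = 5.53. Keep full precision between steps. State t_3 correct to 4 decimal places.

6.2272

f(t_0) = -1.617527, f(t_1) = -1.333966
t_2 = 5.530000 - (-1.333966)·(5.530000 - 5.360000)/(-1.333966 - (-1.617527)) = 6.329736; f(t_2) = 0.196270
t_3 = 6.329736 - (0.196270)·(6.329736 - 5.530000)/(0.196270 - (-1.333966)) = 6.227161; f(t_3) = -0.008834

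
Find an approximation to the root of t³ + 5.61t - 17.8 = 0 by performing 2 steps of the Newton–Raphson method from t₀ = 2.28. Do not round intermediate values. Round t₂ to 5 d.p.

1.91760

Newton update: t ← t − f(t)/f'(t).
f'(t) = 3t² + 5.61
t_0 = 2.280000: f = 6.843152, f' = 21.205200 → t_1 = 2.280000 - (6.843152)/(21.205200) = 1.957289
t_1 = 1.957289: f = 0.678726, f' = 17.102940 → t_2 = 1.957289 - (0.678726)/(17.102940) = 1.917604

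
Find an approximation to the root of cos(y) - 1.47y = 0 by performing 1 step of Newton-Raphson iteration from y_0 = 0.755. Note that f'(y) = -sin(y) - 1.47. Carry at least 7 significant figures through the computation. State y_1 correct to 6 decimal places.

0.577957

y_0 = 0.755000: f = -0.381578, f' = -2.155289 → y_1 = 0.755000 - (-0.381578)/(-2.155289) = 0.577957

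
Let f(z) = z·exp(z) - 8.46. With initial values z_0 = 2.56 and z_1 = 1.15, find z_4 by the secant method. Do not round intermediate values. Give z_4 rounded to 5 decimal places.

1.62034

f(z_0) = 24.655692, f(z_1) = -4.828078
z_2 = 1.150000 - (-4.828078)·(1.150000 - 2.560000)/(-4.828078 - (24.655692)) = 1.380893; f(z_2) = -2.966184
z_3 = 1.380893 - (-2.966184)·(1.380893 - 1.150000)/(-2.966184 - (-4.828078)) = 1.748728; f(z_3) = 1.590447
z_4 = 1.748728 - (1.590447)·(1.748728 - 1.380893)/(1.590447 - (-2.966184)) = 1.620339; f(z_4) = -0.269505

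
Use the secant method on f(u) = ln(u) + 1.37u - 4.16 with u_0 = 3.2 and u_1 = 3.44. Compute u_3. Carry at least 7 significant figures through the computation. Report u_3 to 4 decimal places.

f(u_0) = 1.387151, f(u_1) = 1.788271
u_2 = 3.440000 - (1.788271)·(3.440000 - 3.200000)/(1.788271 - (1.387151)) = 2.370035; f(u_2) = -0.050148
u_3 = 2.370035 - (-0.050148)·(2.370035 - 3.440000)/(-0.050148 - (1.788271)) = 2.399221; f(u_3) = 0.002077

2.3992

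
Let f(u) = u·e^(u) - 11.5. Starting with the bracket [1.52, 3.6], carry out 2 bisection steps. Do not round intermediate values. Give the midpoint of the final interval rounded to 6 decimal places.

1.780000

f(1.520000) = -4.550218, f(3.600000) = 120.253644 (opposite signs)
step 1: m = 2.560000, f(m) = 21.615692 > 0 → root in [1.520000, 2.560000]
step 2: m = 2.040000, f(m) = 4.188843 > 0 → root in [1.520000, 2.040000]
Midpoint of [1.520000, 2.040000] = 1.780000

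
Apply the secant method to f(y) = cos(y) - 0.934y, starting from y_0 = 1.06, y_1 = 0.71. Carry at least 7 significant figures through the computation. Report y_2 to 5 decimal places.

Secant update: y_(k+1) = y_k − f(y_k)·(y_k − y_(k-1))/(f(y_k) − f(y_(k-1))).
f(y_0) = -0.501168, f(y_1) = 0.095222
y_2 = 0.710000 - (0.095222)·(0.710000 - 1.060000)/(0.095222 - (-0.501168)) = 0.765882; f(y_2) = 0.005437

0.76588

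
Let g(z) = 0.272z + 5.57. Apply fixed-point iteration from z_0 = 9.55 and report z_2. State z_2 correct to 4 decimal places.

7.7916

z_1 = g(9.550000) = 8.167600
z_2 = g(8.167600) = 7.791587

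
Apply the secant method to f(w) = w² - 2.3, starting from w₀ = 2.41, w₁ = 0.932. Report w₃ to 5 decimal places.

f(w_0) = 3.508100, f(w_1) = -1.431376
w_2 = 0.932000 - (-1.431376)·(0.932000 - 2.410000)/(-1.431376 - (3.508100)) = 1.360299; f(w_2) = -0.449586
w_3 = 1.360299 - (-0.449586)·(1.360299 - 0.932000)/(-0.449586 - (-1.431376)) = 1.556428; f(w_3) = 0.122468

1.55643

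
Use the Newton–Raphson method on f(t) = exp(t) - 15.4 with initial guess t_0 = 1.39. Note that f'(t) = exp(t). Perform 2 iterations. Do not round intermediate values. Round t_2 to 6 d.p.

3.450819

t_0 = 1.390000: f = -11.385150, f' = 4.014850 → t_1 = 1.390000 - (-11.385150)/(4.014850) = 4.225760
t_1 = 4.225760: f = 53.026467, f' = 68.426467 → t_2 = 4.225760 - (53.026467)/(68.426467) = 3.450819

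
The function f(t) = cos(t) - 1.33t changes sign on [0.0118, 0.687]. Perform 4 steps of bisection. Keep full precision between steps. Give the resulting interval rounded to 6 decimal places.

f(0.011800) = 0.984236, f(0.687000) = -0.140558 (opposite signs)
step 1: m = 0.349400, f(m) = 0.474876 > 0 → root in [0.349400, 0.687000]
step 2: m = 0.518200, f(m) = 0.179506 > 0 → root in [0.518200, 0.687000]
step 3: m = 0.602600, f(m) = 0.022407 > 0 → root in [0.602600, 0.687000]
step 4: m = 0.644800, f(m) = -0.058364 < 0 → root in [0.602600, 0.644800]

[0.602600, 0.644800]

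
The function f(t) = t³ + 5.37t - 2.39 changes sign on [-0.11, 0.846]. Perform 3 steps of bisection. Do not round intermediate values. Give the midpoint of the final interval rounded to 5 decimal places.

f(-0.110000) = -2.982031, f(0.846000) = 2.758516 (opposite signs)
step 1: m = 0.368000, f(m) = -0.364004 < 0 → root in [0.368000, 0.846000]
step 2: m = 0.607000, f(m) = 1.093239 > 0 → root in [0.368000, 0.607000]
step 3: m = 0.487500, f(m) = 0.343732 > 0 → root in [0.368000, 0.487500]
Midpoint of [0.368000, 0.487500] = 0.427750

0.42775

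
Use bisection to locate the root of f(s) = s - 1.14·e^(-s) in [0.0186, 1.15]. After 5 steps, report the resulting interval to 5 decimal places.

f(0.018600) = -1.100392, f(1.150000) = 0.789034 (opposite signs)
step 1: m = 0.584300, f(m) = -0.051245 < 0 → root in [0.584300, 1.150000]
step 2: m = 0.867150, f(m) = 0.388182 > 0 → root in [0.584300, 0.867150]
step 3: m = 0.725725, f(m) = 0.173995 > 0 → root in [0.584300, 0.725725]
step 4: m = 0.655012, f(m) = 0.062856 > 0 → root in [0.584300, 0.655012]
step 5: m = 0.619656, f(m) = 0.006189 > 0 → root in [0.584300, 0.619656]

[0.58430, 0.61966]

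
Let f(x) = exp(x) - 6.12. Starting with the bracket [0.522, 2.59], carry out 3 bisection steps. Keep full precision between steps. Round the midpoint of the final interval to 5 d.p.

1.68525

f(0.522000) = -4.434605, f(2.590000) = 7.209772 (opposite signs)
step 1: m = 1.556000, f(m) = -1.380176 < 0 → root in [1.556000, 2.590000]
step 2: m = 2.073000, f(m) = 1.828633 > 0 → root in [1.556000, 2.073000]
step 3: m = 1.814500, f(m) = 0.018006 > 0 → root in [1.556000, 1.814500]
Midpoint of [1.556000, 1.814500] = 1.685250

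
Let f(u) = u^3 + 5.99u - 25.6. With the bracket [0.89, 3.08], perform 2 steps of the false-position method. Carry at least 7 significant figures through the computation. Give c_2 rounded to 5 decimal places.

2.19979

False-position update: c = (a·f(b) − b·f(a))/(f(b) − f(a)); replace the endpoint whose sign matches f(c).
f(0.890000) = -19.563931, f(3.080000) = 22.067312
step 1: c = 1.919155, f(c) = -7.035712 < 0 → new bracket [1.919155, 3.080000]
step 2: c = 2.199792, f(c) = -1.778273 < 0 → new bracket [2.199792, 3.080000]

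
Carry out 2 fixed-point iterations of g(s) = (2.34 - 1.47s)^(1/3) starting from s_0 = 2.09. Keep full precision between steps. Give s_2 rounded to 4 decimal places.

1.5418

s_1 = g(2.090000) = -0.901356
s_2 = g(-0.901356) = 1.541787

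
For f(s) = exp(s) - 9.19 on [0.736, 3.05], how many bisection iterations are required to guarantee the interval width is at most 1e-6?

Initial width b − a = 3.05 − 0.736 = 2.314000.
After n steps the width is (b−a)/2^n; need (b−a)/2^n ≤ 1e-6.
So n ≥ log₂(2.314000/1e-6) = log₂(2314000.0000) ≈ 21.1420.
Hence n = 22.

22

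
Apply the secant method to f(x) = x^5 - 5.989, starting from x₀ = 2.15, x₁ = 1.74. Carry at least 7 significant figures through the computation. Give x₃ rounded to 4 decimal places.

1.4859

f(x_0) = 39.951138, f(x_1) = 9.960469
x_2 = 1.740000 - (9.960469)·(1.740000 - 2.150000)/(9.960469 - (39.951138)) = 1.603831; f(x_2) = 4.622904
x_3 = 1.603831 - (4.622904)·(1.603831 - 1.740000)/(4.622904 - (9.960469)) = 1.485894; f(x_3) = 1.254356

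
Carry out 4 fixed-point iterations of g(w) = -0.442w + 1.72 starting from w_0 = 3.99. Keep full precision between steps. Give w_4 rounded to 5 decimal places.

w_1 = g(3.990000) = -0.043580
w_2 = g(-0.043580) = 1.739262
w_3 = g(1.739262) = 0.951246
w_4 = g(0.951246) = 1.299549

1.29955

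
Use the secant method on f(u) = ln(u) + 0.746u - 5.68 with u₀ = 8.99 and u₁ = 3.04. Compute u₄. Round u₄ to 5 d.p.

5.36263

f(u_0) = 3.222653, f(u_1) = -2.300302
u_2 = 3.040000 - (-2.300302)·(3.040000 - 8.990000)/(-2.300302 - (3.222653)) = 5.518166; f(u_2) = 0.144597
u_3 = 5.518166 - (0.144597)·(5.518166 - 3.040000)/(0.144597 - (-2.300302)) = 5.371601; f(u_3) = 0.008340
u_4 = 5.371601 - (0.008340)·(5.371601 - 5.518166)/(0.008340 - (0.144597)) = 5.362630; f(u_4) = -0.000024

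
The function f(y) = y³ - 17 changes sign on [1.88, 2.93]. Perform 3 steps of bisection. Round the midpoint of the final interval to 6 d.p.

f(1.880000) = -10.355328, f(2.930000) = 8.153757 (opposite signs)
step 1: m = 2.405000, f(m) = -3.089420 < 0 → root in [2.405000, 2.930000]
step 2: m = 2.667500, f(m) = 1.980746 > 0 → root in [2.405000, 2.667500]
step 3: m = 2.536250, f(m) = -0.685409 < 0 → root in [2.536250, 2.667500]
Midpoint of [2.536250, 2.667500] = 2.601875

2.601875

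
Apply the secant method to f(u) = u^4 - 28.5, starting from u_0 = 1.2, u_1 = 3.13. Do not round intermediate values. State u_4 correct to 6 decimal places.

Secant update: u_(k+1) = u_k − f(u_k)·(u_k − u_(k-1))/(f(u_k) − f(u_(k-1))).
f(u_0) = -26.426400, f(u_1) = 67.479250
u_2 = 3.130000 - (67.479250)·(3.130000 - 1.200000)/(67.479250 - (-26.426400)) = 1.743130; f(u_2) = -19.267510
u_3 = 1.743130 - (-19.267510)·(1.743130 - 3.130000)/(-19.267510 - (67.479250)) = 2.051170; f(u_3) = -10.798623
u_4 = 2.051170 - (-10.798623)·(2.051170 - 1.743130)/(-10.798623 - (-19.267510)) = 2.443951; f(u_4) = 7.175510

2.443951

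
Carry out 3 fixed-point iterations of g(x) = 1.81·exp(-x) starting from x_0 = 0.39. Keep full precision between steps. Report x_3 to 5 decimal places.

1.06383

x_1 = g(0.390000) = 1.225473
x_2 = g(1.225473) = 0.531450
x_3 = g(0.531450) = 1.063831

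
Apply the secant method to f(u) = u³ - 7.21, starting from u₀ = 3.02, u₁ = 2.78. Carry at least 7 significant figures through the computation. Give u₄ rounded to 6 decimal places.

Secant update: u_(k+1) = u_k − f(u_k)·(u_k − u_(k-1))/(f(u_k) − f(u_(k-1))).
f(u_0) = 20.333608, f(u_1) = 14.274952
u_2 = 2.780000 - (14.274952)·(2.780000 - 3.020000)/(14.274952 - (20.333608)) = 2.214530; f(u_2) = 3.650371
u_3 = 2.214530 - (3.650371)·(2.214530 - 2.780000)/(3.650371 - (14.274952)) = 2.020247; f(u_3) = 1.035431
u_4 = 2.020247 - (1.035431)·(2.020247 - 2.214530)/(1.035431 - (3.650371)) = 1.943317; f(u_4) = 0.128902

1.943317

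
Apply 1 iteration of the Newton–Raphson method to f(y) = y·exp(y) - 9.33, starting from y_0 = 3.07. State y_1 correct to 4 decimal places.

f'(y) = (y + 1)·exp(y)
y_0 = 3.070000: f = 56.803641, f' = 87.675544 → y_1 = 3.070000 - (56.803641)/(87.675544) = 2.422115

2.4221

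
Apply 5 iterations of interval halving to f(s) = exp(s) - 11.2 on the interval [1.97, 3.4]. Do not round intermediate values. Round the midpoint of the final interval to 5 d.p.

2.39453

f(1.970000) = -4.029324, f(3.400000) = 18.764100 (opposite signs)
step 1: m = 2.685000, f(m) = 3.458201 > 0 → root in [1.970000, 2.685000]
step 2: m = 2.327500, f(m) = -0.947721 < 0 → root in [2.327500, 2.685000]
step 3: m = 2.506250, f(m) = 1.058873 > 0 → root in [2.327500, 2.506250]
step 4: m = 2.416875, f(m) = 0.010771 > 0 → root in [2.327500, 2.416875]
step 5: m = 2.372187, f(m) = -0.479182 < 0 → root in [2.372187, 2.416875]
Midpoint of [2.372187, 2.416875] = 2.394531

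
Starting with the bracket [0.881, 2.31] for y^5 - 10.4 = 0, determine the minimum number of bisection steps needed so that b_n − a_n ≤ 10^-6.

Initial width b − a = 2.31 − 0.881 = 1.429000.
After n steps the width is (b−a)/2^n; need (b−a)/2^n ≤ 10^-6.
So n ≥ log₂(1.429000/10^-6) = log₂(1429000.0000) ≈ 20.4466.
Hence n = 21.

21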